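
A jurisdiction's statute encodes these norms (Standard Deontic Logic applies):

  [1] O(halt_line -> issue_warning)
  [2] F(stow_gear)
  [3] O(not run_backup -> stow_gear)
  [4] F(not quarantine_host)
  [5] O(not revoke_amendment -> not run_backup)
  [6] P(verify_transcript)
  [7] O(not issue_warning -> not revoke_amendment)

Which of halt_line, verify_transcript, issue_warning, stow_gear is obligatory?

F(stow_gear) at premise 2 means O(not stow_gear).
The contrapositive of premise 3 (O(not run_backup -> stow_gear)) is O(not stow_gear -> run_backup), and O(not stow_gear) is already established, so O(run_backup).
Premise 5, O(not revoke_amendment -> not run_backup), contraposes to O(run_backup -> revoke_amendment); with O(run_backup) we get O(revoke_amendment).
The contrapositive of premise 7 (O(not issue_warning -> not revoke_amendment)) is O(revoke_amendment -> issue_warning), and O(revoke_amendment) is already established, so O(issue_warning).
So O(issue_warning) holds — issue_warning is obligatory. None of the other listed options is made obligatory by any chain of premises.

issue_warning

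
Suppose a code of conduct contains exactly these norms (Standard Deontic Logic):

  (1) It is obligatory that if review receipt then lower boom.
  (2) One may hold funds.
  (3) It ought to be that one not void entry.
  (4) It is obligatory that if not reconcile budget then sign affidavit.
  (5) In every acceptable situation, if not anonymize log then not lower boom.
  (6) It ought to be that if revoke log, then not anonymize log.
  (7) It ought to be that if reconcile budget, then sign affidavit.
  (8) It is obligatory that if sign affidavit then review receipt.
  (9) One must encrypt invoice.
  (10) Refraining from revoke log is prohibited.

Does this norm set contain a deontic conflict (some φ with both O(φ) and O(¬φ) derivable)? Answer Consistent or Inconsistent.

By case analysis on reconcile_budget: premise 7 gives O(reconcile_budget → sign_affidavit) and premise 4 gives O(¬reconcile_budget → sign_affidavit), so O(sign_affidavit) either way.
From O(sign_affidavit) and premise 8, O(sign_affidavit → review_receipt), we obtain O(review_receipt).
Applying K to premise 1 (O(review_receipt → lower_boom)) and O(review_receipt) yields O(lower_boom).
The contrapositive of premise 5 (O(¬anonymize_log → ¬lower_boom)) is O(lower_boom → anonymize_log), and O(lower_boom) is already established, so O(anonymize_log).
Premise 6, O(revoke_log → ¬anonymize_log), contraposes to O(anonymize_log → ¬revoke_log); with O(anonymize_log) we get O(¬revoke_log).
However, F(¬revoke_log) at premise 10 amounts to O(revoke_log).
We now have both O(¬revoke_log) and O(revoke_log) — revoke_log is simultaneously obligatory and forbidden, violating the D-axiom.

Inconsistent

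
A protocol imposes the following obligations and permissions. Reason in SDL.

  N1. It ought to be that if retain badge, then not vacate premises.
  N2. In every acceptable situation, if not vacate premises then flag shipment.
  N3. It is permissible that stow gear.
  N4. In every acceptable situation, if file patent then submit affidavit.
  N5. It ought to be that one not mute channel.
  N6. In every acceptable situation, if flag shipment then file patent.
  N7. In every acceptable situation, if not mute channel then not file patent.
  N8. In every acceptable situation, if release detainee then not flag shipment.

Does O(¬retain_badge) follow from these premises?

Yes

From premise 5 we have O(¬mute_channel).
With premise 7, O(¬mute_channel → ¬file_patent), the K-axiom yields O(¬file_patent).
Premise 6 is O(flag_shipment → file_patent); contrapositively O(¬file_patent → ¬flag_shipment). Since O(¬file_patent) holds, K gives O(¬flag_shipment).
Premise 2, O(¬vacate_premises → flag_shipment), contraposes to O(¬flag_shipment → vacate_premises); with O(¬flag_shipment) we get O(vacate_premises).
Premise 1, O(retain_badge → ¬vacate_premises), contraposes to O(vacate_premises → ¬retain_badge); with O(vacate_premises) we get O(¬retain_badge).
Premises 3, 4, 8 do not contribute to this derivation.
So O(¬retain_badge) follows.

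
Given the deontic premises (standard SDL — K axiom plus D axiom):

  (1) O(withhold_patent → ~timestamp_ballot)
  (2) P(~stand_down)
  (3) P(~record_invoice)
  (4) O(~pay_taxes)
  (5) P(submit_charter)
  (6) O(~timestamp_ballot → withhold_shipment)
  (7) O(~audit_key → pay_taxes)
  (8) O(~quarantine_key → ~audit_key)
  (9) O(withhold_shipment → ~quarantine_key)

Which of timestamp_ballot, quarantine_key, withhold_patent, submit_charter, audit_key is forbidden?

withhold_patent

From premise 4 we have O(~pay_taxes).
Premise 7 is O(~audit_key → pay_taxes); contrapositively O(~pay_taxes → audit_key). Since O(~pay_taxes) holds, K gives O(audit_key).
Premise 8 is O(~quarantine_key → ~audit_key); contrapositively O(audit_key → quarantine_key). Since O(audit_key) holds, K gives O(quarantine_key).
Premise 9 is O(withhold_shipment → ~quarantine_key); contrapositively O(quarantine_key → ~withhold_shipment). Since O(quarantine_key) holds, K gives O(~withhold_shipment).
The contrapositive of premise 6 (O(~timestamp_ballot → withhold_shipment)) is O(~withhold_shipment → timestamp_ballot), and O(~withhold_shipment) is already established, so O(timestamp_ballot).
The contrapositive of premise 1 (O(withhold_patent → ~timestamp_ballot)) is O(timestamp_ballot → ~withhold_patent), and O(timestamp_ballot) is already established, so O(~withhold_patent).
So O(~withhold_patent) holds, i.e. withhold_patent is forbidden. None of the other listed options is forbidden under the premises.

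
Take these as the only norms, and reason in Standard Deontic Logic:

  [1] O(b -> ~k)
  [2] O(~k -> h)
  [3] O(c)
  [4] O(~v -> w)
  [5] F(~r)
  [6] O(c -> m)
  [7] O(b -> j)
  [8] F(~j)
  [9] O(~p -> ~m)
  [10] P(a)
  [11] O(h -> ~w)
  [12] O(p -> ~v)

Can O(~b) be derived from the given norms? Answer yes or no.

Premise 3 gives O(c).
Premise 6 is O(c -> m); since O(c), deontic closure gives O(m).
Premise 9 is O(~p -> ~m); contrapositively O(m -> p). Since O(m) holds, K gives O(p).
Applying K to premise 12 (O(p -> ~v)) and O(p) yields O(~v).
Applying K to premise 4 (O(~v -> w)) and O(~v) yields O(w).
Premise 11, O(h -> ~w), contraposes to O(w -> ~h); with O(w) we get O(~h).
The contrapositive of premise 2 (O(~k -> h)) is O(~h -> k), and O(~h) is already established, so O(k).
Premise 1, O(b -> ~k), contraposes to O(k -> ~b); with O(k) we get O(~b).
Premises 5, 7, 8, 10 do not contribute to this derivation.
So O(~b) follows.

Yes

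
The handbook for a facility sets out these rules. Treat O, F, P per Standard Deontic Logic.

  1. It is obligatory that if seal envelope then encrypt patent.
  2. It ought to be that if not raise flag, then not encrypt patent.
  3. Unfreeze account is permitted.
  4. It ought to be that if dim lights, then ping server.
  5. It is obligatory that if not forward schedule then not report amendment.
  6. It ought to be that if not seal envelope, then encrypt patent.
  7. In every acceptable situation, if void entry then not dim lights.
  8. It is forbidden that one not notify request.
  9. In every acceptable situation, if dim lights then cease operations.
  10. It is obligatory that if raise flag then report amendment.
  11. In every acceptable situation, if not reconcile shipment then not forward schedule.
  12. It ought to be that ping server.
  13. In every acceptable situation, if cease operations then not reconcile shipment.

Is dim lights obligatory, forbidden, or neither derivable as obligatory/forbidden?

Premises 1 and 6 cover both cases: O(seal_envelope → encrypt_patent) and O(¬seal_envelope → encrypt_patent). Since seal_envelope ∨ ¬seal_envelope is a tautology, O(encrypt_patent) follows.
Premise 2 is O(¬raise_flag → ¬encrypt_patent); contrapositively O(encrypt_patent → raise_flag). Since O(encrypt_patent) holds, K gives O(raise_flag).
From O(raise_flag) and premise 10, O(raise_flag → report_amendment), we obtain O(report_amendment).
Premise 5, O(¬forward_schedule → ¬report_amendment), contraposes to O(report_amendment → forward_schedule); with O(report_amendment) we get O(forward_schedule).
Premise 11 is O(¬reconcile_shipment → ¬forward_schedule); contrapositively O(forward_schedule → reconcile_shipment). Since O(forward_schedule) holds, K gives O(reconcile_shipment).
Premise 13 is O(cease_operations → ¬reconcile_shipment); contrapositively O(reconcile_shipment → ¬cease_operations). Since O(reconcile_shipment) holds, K gives O(¬cease_operations).
The contrapositive of premise 9 (O(dim_lights → cease_operations)) is O(¬cease_operations → ¬dim_lights), and O(¬cease_operations) is already established, so O(¬dim_lights).
Premises 3, 4, 7, 8, 12 do not contribute to this derivation.
Thus O(¬dim_lights), which is F(dim_lights): dim_lights is forbidden.

Forbidden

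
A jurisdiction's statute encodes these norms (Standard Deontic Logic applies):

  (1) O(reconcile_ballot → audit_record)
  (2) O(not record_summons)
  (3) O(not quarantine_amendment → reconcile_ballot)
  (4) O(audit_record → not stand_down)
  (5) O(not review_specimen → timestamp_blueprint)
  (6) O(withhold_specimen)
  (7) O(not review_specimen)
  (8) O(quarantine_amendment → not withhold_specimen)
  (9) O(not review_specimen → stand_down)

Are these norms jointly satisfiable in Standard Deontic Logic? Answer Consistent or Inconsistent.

Inconsistent

Premise 6 gives O(withhold_specimen).
Premise 8, O(quarantine_amendment → not withhold_specimen), contraposes to O(withhold_specimen → not quarantine_amendment); with O(withhold_specimen) we get O(not quarantine_amendment).
Applying K to premise 3 (O(not quarantine_amendment → reconcile_ballot)) and O(not quarantine_amendment) yields O(reconcile_ballot).
Premise 1 is O(reconcile_ballot → audit_record); since O(reconcile_ballot), deontic closure gives O(audit_record).
From O(audit_record) and premise 4, O(audit_record → not stand_down), we obtain O(not stand_down).
Premise 9 is O(not review_specimen → stand_down); contrapositively O(not stand_down → review_specimen). Since O(not stand_down) holds, K gives O(review_specimen).
Yet premise 7 states O(not review_specimen).
We now have both O(review_specimen) and O(not review_specimen) — review_specimen is simultaneously obligatory and forbidden, violating the D-axiom.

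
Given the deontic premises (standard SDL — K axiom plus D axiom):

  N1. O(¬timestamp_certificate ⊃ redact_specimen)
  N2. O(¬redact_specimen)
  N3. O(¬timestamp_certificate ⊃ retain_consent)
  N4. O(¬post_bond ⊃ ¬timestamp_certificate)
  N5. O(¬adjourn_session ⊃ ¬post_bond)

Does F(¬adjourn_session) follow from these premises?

Yes

Premise 2 states O(¬redact_specimen) outright.
Premise 1, O(¬timestamp_certificate ⊃ redact_specimen), contraposes to O(¬redact_specimen ⊃ timestamp_certificate); with O(¬redact_specimen) we get O(timestamp_certificate).
The contrapositive of premise 4 (O(¬post_bond ⊃ ¬timestamp_certificate)) is O(timestamp_certificate ⊃ post_bond), and O(timestamp_certificate) is already established, so O(post_bond).
Premise 5, O(¬adjourn_session ⊃ ¬post_bond), contraposes to O(post_bond ⊃ adjourn_session); with O(post_bond) we get O(adjourn_session).
Premise 3 does not contribute to this derivation.
So O(adjourn_session) holds, i.e. F(¬adjourn_session). The claim follows.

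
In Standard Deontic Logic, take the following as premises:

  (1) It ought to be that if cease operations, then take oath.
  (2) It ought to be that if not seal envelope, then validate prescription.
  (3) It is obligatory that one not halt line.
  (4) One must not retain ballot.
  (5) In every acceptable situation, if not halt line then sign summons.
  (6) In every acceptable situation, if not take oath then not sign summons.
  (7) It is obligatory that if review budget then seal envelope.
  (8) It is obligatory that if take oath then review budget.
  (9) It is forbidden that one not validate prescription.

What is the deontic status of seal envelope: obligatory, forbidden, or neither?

Obligatory

From premise 3 we have O(¬halt_line).
Applying K to premise 5 (O(¬halt_line → sign_summons)) and O(¬halt_line) yields O(sign_summons).
The contrapositive of premise 6 (O(¬take_oath → ¬sign_summons)) is O(sign_summons → take_oath), and O(sign_summons) is already established, so O(take_oath).
From O(take_oath) and premise 8, O(take_oath → review_budget), we obtain O(review_budget).
Premise 7 is O(review_budget → seal_envelope); since O(review_budget), deontic closure gives O(seal_envelope).
Premises 1, 2, 4, 9 do not contribute to this derivation.
Hence seal_envelope is obligatory.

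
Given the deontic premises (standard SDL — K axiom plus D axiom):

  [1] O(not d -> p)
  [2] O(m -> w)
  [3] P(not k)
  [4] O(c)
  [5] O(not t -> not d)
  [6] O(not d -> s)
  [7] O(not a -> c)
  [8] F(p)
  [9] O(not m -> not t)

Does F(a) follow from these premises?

No

Premise 7 is O(not a -> c); even if O(c) held, inferring O(not a) would be affirming the consequent — invalid.
No other premise forces O(not a). An ideal world satisfying every premise can still have a true, so F(a) is not derivable.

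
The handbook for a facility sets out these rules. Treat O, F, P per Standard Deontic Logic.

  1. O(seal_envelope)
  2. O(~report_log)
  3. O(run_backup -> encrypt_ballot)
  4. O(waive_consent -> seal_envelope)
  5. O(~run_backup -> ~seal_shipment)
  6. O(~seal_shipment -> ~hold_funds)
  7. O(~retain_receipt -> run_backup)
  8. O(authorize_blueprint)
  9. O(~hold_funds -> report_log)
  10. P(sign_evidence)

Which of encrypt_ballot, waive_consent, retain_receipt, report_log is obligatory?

Premise 2 states O(~report_log) outright.
Premise 9 is O(~hold_funds -> report_log); contrapositively O(~report_log -> hold_funds). Since O(~report_log) holds, K gives O(hold_funds).
Premise 6 is O(~seal_shipment -> ~hold_funds); contrapositively O(hold_funds -> seal_shipment). Since O(hold_funds) holds, K gives O(seal_shipment).
Premise 5, O(~run_backup -> ~seal_shipment), contraposes to O(seal_shipment -> run_backup); with O(seal_shipment) we get O(run_backup).
From O(run_backup) and premise 3, O(run_backup -> encrypt_ballot), we obtain O(encrypt_ballot).
So O(encrypt_ballot) holds — encrypt_ballot is obligatory. None of the other listed options is made obligatory by any chain of premises.

encrypt_ballot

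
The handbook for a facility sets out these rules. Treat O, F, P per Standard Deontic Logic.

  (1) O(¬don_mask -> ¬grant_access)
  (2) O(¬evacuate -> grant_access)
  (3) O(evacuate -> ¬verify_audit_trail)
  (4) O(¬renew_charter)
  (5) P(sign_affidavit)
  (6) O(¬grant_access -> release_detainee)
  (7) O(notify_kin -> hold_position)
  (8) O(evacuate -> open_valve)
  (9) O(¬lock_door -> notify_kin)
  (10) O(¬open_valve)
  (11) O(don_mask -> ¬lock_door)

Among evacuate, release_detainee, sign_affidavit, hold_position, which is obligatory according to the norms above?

Premise 10 gives O(¬open_valve).
Premise 8, O(evacuate -> open_valve), contraposes to O(¬open_valve -> ¬evacuate); with O(¬open_valve) we get O(¬evacuate).
From O(¬evacuate) and premise 2, O(¬evacuate -> grant_access), we obtain O(grant_access).
Premise 1, O(¬don_mask -> ¬grant_access), contraposes to O(grant_access -> don_mask); with O(grant_access) we get O(don_mask).
From O(don_mask) and premise 11, O(don_mask -> ¬lock_door), we obtain O(¬lock_door).
Applying K to premise 9 (O(¬lock_door -> notify_kin)) and O(¬lock_door) yields O(notify_kin).
Applying K to premise 7 (O(notify_kin -> hold_position)) and O(notify_kin) yields O(hold_position).
So O(hold_position) holds — hold_position is obligatory. None of the other listed options is made obligatory by any chain of premises.

hold_position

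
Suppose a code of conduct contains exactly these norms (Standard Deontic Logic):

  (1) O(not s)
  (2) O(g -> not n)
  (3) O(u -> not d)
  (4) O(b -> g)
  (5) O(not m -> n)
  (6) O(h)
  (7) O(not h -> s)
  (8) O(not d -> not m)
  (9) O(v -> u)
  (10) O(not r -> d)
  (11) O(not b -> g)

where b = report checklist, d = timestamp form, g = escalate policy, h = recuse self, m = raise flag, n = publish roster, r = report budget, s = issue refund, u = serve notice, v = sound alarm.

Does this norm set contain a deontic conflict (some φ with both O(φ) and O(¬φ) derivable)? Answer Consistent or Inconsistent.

Premise 7 is O(not h -> s), but O(not h) is not derivable from the premises, so it does not yield O(s).
So O(s) is not derivable, and the apparent clash with O(not s) does not arise.
A world satisfying every obligation exists (e.g. b=false, d=true, g=true, h=true, m=true, n=false, r=false, s=false, u=false, v=false); no atom is both obligatory and forbidden, so the set is consistent.

Consistent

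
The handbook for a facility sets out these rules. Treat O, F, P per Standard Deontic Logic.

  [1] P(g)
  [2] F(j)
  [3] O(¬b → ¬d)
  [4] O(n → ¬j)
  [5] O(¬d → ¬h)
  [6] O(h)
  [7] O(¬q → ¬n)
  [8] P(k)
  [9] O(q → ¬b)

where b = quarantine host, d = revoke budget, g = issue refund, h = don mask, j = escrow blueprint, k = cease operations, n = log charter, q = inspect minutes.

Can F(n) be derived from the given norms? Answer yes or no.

From premise 6 we have O(h).
The contrapositive of premise 5 (O(¬d → ¬h)) is O(h → d), and O(h) is already established, so O(d).
Premise 3, O(¬b → ¬d), contraposes to O(d → b); with O(d) we get O(b).
Premise 9 is O(q → ¬b); contrapositively O(b → ¬q). Since O(b) holds, K gives O(¬q).
From O(¬q) and premise 7, O(¬q → ¬n), we obtain O(¬n).
Premises 1, 2, 4, 8 do not contribute to this derivation.
So O(¬n) holds, i.e. F(n). The claim follows.

Yes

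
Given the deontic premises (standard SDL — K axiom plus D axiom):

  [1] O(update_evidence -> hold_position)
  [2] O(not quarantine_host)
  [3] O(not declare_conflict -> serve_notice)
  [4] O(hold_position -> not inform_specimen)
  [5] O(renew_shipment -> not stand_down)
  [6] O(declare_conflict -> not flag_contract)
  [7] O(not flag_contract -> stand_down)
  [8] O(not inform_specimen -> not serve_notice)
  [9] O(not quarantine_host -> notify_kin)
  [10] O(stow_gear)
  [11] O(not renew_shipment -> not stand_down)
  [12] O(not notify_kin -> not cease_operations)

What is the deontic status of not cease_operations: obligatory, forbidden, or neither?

Neither

Premise 12 is O(not notify_kin -> not cease_operations), but O(not notify_kin) is not derivable from the premises, so it does not yield O(not cease_operations).
No premise or chain of K-axiom applications forces O(not cease_operations), and none forces O(cease_operations). So not cease_operations is neither obligatory nor forbidden under these norms.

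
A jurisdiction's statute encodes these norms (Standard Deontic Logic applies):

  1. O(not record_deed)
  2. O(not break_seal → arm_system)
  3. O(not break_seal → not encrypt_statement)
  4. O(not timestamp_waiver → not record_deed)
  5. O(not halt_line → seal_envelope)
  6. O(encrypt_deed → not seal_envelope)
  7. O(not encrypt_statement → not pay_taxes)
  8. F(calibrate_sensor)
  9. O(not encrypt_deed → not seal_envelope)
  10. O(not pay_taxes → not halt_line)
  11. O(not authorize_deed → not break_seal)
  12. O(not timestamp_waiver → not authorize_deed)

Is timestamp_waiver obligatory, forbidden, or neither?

Obligatory

By case analysis on not encrypt_deed: premise 9 gives O(not encrypt_deed → not seal_envelope) and premise 6 gives O(encrypt_deed → not seal_envelope), so O(not seal_envelope) either way.
Premise 5 is O(not halt_line → seal_envelope); contrapositively O(not seal_envelope → halt_line). Since O(not seal_envelope) holds, K gives O(halt_line).
The contrapositive of premise 10 (O(not pay_taxes → not halt_line)) is O(halt_line → pay_taxes), and O(halt_line) is already established, so O(pay_taxes).
Premise 7, O(not encrypt_statement → not pay_taxes), contraposes to O(pay_taxes → encrypt_statement); with O(pay_taxes) we get O(encrypt_statement).
Premise 3, O(not break_seal → not encrypt_statement), contraposes to O(encrypt_statement → break_seal); with O(encrypt_statement) we get O(break_seal).
Premise 11, O(not authorize_deed → not break_seal), contraposes to O(break_seal → authorize_deed); with O(break_seal) we get O(authorize_deed).
Premise 12, O(not timestamp_waiver → not authorize_deed), contraposes to O(authorize_deed → timestamp_waiver); with O(authorize_deed) we get O(timestamp_waiver).
Premises 1, 2, 4, 8 do not contribute to this derivation.
Hence timestamp_waiver is obligatory.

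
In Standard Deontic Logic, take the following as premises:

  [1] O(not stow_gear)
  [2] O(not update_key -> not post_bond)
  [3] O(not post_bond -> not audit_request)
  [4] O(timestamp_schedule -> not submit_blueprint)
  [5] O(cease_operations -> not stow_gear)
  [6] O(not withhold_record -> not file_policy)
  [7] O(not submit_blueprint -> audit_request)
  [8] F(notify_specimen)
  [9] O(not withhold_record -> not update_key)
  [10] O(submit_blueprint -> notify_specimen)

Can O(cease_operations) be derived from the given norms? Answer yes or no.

No

Premise 5 is O(cease_operations -> not stow_gear); even if O(not stow_gear) held, inferring O(cease_operations) would be affirming the consequent — invalid.
No other premise forces O(cease_operations). An ideal world satisfying every premise can still have cease_operations false, so O(cease_operations) is not derivable.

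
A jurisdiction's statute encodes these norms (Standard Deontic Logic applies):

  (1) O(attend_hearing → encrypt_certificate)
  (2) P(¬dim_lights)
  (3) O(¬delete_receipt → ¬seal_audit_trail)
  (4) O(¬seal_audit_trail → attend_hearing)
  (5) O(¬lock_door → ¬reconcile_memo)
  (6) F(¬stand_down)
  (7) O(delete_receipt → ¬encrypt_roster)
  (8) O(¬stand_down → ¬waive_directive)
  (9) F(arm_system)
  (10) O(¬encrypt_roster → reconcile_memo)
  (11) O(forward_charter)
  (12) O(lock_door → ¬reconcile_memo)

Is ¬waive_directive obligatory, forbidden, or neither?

Premise 8 is O(¬stand_down → ¬waive_directive), but O(¬stand_down) is not derivable from the premises, so it does not yield O(¬waive_directive).
No premise or chain of K-axiom applications forces O(¬waive_directive), and none forces O(waive_directive). So ¬waive_directive is neither obligatory nor forbidden under these norms.

Neither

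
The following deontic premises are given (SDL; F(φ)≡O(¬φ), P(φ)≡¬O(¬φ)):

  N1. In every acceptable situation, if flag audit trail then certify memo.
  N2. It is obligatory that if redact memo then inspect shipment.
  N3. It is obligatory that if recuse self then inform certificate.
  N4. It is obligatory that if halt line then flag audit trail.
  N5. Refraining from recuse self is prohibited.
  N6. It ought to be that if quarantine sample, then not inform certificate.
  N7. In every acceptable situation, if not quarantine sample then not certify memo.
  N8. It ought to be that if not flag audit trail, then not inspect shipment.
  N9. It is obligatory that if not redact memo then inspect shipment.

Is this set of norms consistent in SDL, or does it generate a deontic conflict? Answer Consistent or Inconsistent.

Inconsistent

Premises 9 and 2 are O(¬redact_memo → inspect_shipment) and O(redact_memo → inspect_shipment); every ideal world satisfies ¬redact_memo or redact_memo, so in either case inspect_shipment holds — hence O(inspect_shipment).
Premise 8, O(¬flag_audit_trail → ¬inspect_shipment), contraposes to O(inspect_shipment → flag_audit_trail); with O(inspect_shipment) we get O(flag_audit_trail).
From O(flag_audit_trail) and premise 1, O(flag_audit_trail → certify_memo), we obtain O(certify_memo).
Premise 7 is O(¬quarantine_sample → ¬certify_memo); contrapositively O(certify_memo → quarantine_sample). Since O(certify_memo) holds, K gives O(quarantine_sample).
Applying K to premise 6 (O(quarantine_sample → ¬inform_certificate)) and O(quarantine_sample) yields O(¬inform_certificate).
The contrapositive of premise 3 (O(recuse_self → inform_certificate)) is O(¬inform_certificate → ¬recuse_self), and O(¬inform_certificate) is already established, so O(¬recuse_self).
However, F(¬recuse_self) at premise 5 amounts to O(recuse_self).
We now have both O(¬recuse_self) and O(recuse_self) — recuse_self is simultaneously obligatory and forbidden, violating the D-axiom.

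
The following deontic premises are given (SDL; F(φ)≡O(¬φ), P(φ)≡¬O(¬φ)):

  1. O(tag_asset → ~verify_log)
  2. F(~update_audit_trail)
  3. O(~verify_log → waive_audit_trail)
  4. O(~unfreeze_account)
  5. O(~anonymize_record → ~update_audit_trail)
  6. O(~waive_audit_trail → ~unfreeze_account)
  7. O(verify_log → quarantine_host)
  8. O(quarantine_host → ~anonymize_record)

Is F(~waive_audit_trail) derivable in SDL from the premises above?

Yes

F(~update_audit_trail) at premise 2 means O(update_audit_trail).
Premise 5 is O(~anonymize_record → ~update_audit_trail); contrapositively O(update_audit_trail → anonymize_record). Since O(update_audit_trail) holds, K gives O(anonymize_record).
Premise 8, O(quarantine_host → ~anonymize_record), contraposes to O(anonymize_record → ~quarantine_host); with O(anonymize_record) we get O(~quarantine_host).
The contrapositive of premise 7 (O(verify_log → quarantine_host)) is O(~quarantine_host → ~verify_log), and O(~quarantine_host) is already established, so O(~verify_log).
Applying K to premise 3 (O(~verify_log → waive_audit_trail)) and O(~verify_log) yields O(waive_audit_trail).
Premises 1, 4, 6 do not contribute to this derivation.
So O(waive_audit_trail) holds, i.e. F(~waive_audit_trail). The claim follows.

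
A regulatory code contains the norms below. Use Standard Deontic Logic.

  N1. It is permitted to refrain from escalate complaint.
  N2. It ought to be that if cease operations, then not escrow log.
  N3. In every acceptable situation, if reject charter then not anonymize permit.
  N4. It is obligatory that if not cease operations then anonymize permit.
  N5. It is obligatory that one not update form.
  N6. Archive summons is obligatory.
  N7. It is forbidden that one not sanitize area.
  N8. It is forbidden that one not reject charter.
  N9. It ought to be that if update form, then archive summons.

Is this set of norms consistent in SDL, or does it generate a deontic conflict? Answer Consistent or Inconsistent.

Premise 9 is O(update_form → archive_summons); even if O(archive_summons) held, inferring O(update_form) would be affirming the consequent — invalid.
So O(update_form) is not derivable, and the apparent clash with O(¬update_form) does not arise.
A world satisfying every obligation exists (e.g. anonymize_permit=false, archive_summons=true, cease_operations=true, escalate_complaint=false, escrow_log=false, reject_charter=true, sanitize_area=true, update_form=false); no atom is both obligatory and forbidden, so the set is consistent.

Consistent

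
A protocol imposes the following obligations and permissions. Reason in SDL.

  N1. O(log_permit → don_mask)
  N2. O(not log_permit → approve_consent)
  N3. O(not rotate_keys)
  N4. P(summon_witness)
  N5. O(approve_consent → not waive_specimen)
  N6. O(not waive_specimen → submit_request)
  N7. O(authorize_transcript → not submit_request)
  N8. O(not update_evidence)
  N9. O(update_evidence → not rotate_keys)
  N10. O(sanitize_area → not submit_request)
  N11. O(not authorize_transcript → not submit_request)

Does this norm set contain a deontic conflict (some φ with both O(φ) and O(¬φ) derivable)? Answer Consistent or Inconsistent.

Consistent

Premise 9 is O(update_evidence → not rotate_keys); even if O(not rotate_keys) held, inferring O(update_evidence) would be affirming the consequent — invalid.
So O(update_evidence) is not derivable, and the apparent clash with O(not update_evidence) does not arise.
A world satisfying every obligation exists (e.g. approve_consent=false, authorize_transcript=false, don_mask=true, log_permit=true, rotate_keys=false, sanitize_area=false, submit_request=false, summon_witness=false, update_evidence=false, waive_specimen=true); no atom is both obligatory and forbidden, so the set is consistent.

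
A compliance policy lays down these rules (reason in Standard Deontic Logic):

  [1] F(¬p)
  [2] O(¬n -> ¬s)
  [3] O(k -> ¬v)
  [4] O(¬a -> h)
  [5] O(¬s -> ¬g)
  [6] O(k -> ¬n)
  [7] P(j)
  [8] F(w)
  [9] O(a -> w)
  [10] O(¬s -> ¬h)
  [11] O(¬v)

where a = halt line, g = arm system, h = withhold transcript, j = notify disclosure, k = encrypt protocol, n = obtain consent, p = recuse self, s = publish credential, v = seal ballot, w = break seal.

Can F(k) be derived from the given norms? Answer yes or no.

Premise 8 is F(w), i.e. O(¬w).
Premise 9 is O(a -> w); contrapositively O(¬w -> ¬a). Since O(¬w) holds, K gives O(¬a).
Applying K to premise 4 (O(¬a -> h)) and O(¬a) yields O(h).
The contrapositive of premise 10 (O(¬s -> ¬h)) is O(h -> s), and O(h) is already established, so O(s).
The contrapositive of premise 2 (O(¬n -> ¬s)) is O(s -> n), and O(s) is already established, so O(n).
Premise 6 is O(k -> ¬n); contrapositively O(n -> ¬k). Since O(n) holds, K gives O(¬k).
Premises 1, 3, 5, 7, 11 do not contribute to this derivation.
So O(¬k) holds, i.e. F(k). The claim follows.

Yes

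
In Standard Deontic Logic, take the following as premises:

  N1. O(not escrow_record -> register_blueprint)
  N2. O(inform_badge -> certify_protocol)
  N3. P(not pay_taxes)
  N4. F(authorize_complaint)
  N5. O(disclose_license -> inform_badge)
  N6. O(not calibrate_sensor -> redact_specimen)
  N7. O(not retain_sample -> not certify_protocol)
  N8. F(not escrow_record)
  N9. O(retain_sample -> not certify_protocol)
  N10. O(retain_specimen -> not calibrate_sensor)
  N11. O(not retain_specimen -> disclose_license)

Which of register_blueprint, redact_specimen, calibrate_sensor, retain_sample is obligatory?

By case analysis on not retain_sample: premise 7 gives O(not retain_sample -> not certify_protocol) and premise 9 gives O(retain_sample -> not certify_protocol), so O(not certify_protocol) either way.
Premise 2 is O(inform_badge -> certify_protocol); contrapositively O(not certify_protocol -> not inform_badge). Since O(not certify_protocol) holds, K gives O(not inform_badge).
Premise 5, O(disclose_license -> inform_badge), contraposes to O(not inform_badge -> not disclose_license); with O(not inform_badge) we get O(not disclose_license).
The contrapositive of premise 11 (O(not retain_specimen -> disclose_license)) is O(not disclose_license -> retain_specimen), and O(not disclose_license) is already established, so O(retain_specimen).
From O(retain_specimen) and premise 10, O(retain_specimen -> not calibrate_sensor), we obtain O(not calibrate_sensor).
Premise 6 is O(not calibrate_sensor -> redact_specimen); since O(not calibrate_sensor), deontic closure gives O(redact_specimen).
So O(redact_specimen) holds — redact_specimen is obligatory. None of the other listed options is made obligatory by any chain of premises.

redact_specimen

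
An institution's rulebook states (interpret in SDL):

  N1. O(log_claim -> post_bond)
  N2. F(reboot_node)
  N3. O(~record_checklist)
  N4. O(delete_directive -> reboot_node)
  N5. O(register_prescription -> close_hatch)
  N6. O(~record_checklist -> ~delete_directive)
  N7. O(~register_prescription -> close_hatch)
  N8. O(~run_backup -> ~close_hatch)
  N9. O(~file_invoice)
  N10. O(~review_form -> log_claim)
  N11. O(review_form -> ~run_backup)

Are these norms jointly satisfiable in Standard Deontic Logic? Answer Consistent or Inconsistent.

Consistent

Premise 4 is O(delete_directive -> reboot_node), but O(delete_directive) is not derivable from the premises, so it does not yield O(reboot_node).
So O(reboot_node) is not derivable, and the apparent clash with O(~reboot_node) does not arise.
A world satisfying every obligation exists (e.g. close_hatch=true, delete_directive=false, file_invoice=false, log_claim=true, post_bond=true, reboot_node=false, record_checklist=false, register_prescription=false, review_form=false, run_backup=true); no atom is both obligatory and forbidden, so the set is consistent.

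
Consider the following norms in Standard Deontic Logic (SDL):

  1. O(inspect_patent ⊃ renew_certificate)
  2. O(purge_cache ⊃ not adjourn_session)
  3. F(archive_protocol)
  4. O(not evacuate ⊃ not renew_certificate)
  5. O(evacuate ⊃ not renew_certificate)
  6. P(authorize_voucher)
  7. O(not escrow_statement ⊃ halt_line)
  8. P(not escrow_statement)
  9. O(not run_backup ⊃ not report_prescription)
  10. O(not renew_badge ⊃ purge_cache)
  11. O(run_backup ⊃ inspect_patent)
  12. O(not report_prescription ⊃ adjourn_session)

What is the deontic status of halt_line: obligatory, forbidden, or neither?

Premise 7 is O(not escrow_statement ⊃ halt_line), but O(not escrow_statement) is not derivable from the premises (the permission P(not escrow_statement) asserts only not O(escrow_statement), not O(not escrow_statement)), so it does not yield O(halt_line).
No premise or chain of K-axiom applications forces O(halt_line), and none forces O(not halt_line). So halt_line is neither obligatory nor forbidden under these norms.

Neither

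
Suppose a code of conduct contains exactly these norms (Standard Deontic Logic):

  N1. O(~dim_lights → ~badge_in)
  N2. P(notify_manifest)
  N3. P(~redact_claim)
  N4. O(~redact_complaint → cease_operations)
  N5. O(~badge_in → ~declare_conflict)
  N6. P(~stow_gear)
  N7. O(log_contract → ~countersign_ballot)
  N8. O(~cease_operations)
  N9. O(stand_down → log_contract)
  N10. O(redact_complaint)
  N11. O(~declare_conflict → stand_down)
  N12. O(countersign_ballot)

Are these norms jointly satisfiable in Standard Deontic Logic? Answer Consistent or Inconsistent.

Consistent

Premise 4 is O(~redact_complaint → cease_operations), but O(~redact_complaint) is not derivable from the premises, so it does not yield O(cease_operations).
So O(cease_operations) is not derivable, and the apparent clash with O(~cease_operations) does not arise.
A world satisfying every obligation exists (e.g. badge_in=true, cease_operations=false, countersign_ballot=true, declare_conflict=true, dim_lights=true, log_contract=false, notify_manifest=false, redact_claim=false, redact_complaint=true, stand_down=false, stow_gear=false); no atom is both obligatory and forbidden, so the set is consistent.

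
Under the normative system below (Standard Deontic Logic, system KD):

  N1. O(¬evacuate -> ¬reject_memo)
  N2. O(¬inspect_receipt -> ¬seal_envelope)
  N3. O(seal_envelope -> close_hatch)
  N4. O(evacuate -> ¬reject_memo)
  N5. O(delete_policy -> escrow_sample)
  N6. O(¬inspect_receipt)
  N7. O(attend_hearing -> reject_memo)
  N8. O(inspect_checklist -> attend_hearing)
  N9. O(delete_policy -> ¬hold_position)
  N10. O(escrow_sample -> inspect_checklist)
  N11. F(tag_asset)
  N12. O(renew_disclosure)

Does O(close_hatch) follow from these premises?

No

Premise 3 is O(seal_envelope -> close_hatch), but O(seal_envelope) is not derivable from the premises, so it does not yield O(close_hatch).
No other premise forces O(close_hatch). An ideal world satisfying every premise can still have close_hatch false, so O(close_hatch) is not derivable.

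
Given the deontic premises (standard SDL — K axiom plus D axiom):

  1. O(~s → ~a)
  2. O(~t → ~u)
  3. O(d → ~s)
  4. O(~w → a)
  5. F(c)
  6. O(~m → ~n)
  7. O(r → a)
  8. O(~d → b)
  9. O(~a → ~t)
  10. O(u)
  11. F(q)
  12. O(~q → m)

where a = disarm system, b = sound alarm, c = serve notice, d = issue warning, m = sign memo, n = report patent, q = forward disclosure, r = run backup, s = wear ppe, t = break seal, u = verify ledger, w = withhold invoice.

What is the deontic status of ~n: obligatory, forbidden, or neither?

Premise 6 is O(~m → ~n), but O(~m) is not derivable from the premises, so it does not yield O(~n).
No premise or chain of K-axiom applications forces O(~n), and none forces O(n). So ~n is neither obligatory nor forbidden under these norms.

Neither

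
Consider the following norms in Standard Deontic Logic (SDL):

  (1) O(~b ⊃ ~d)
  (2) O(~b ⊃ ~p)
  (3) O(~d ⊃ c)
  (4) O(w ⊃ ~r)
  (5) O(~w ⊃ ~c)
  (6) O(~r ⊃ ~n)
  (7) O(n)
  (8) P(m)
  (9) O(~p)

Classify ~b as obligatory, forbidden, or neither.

From premise 7 we have O(n).
Premise 6, O(~r ⊃ ~n), contraposes to O(n ⊃ r); with O(n) we get O(r).
Premise 4 is O(w ⊃ ~r); contrapositively O(r ⊃ ~w). Since O(r) holds, K gives O(~w).
From O(~w) and premise 5, O(~w ⊃ ~c), we obtain O(~c).
Premise 3 is O(~d ⊃ c); contrapositively O(~c ⊃ d). Since O(~c) holds, K gives O(d).
Premise 1, O(~b ⊃ ~d), contraposes to O(d ⊃ b); with O(d) we get O(b).
Premises 2, 8, 9 do not contribute to this derivation.
Thus O(b), which is F(~b): ~b is forbidden.

Forbidden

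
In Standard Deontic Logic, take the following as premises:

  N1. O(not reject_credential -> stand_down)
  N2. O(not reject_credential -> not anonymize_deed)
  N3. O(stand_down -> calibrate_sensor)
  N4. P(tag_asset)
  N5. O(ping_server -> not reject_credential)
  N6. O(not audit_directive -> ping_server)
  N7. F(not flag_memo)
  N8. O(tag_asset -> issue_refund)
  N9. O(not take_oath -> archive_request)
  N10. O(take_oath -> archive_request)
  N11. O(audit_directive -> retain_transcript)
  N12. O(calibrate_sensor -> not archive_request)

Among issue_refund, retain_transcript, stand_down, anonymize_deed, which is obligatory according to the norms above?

Premises 9 and 10 cover both cases: O(not take_oath -> archive_request) and O(take_oath -> archive_request). Since not take_oath ∨ take_oath is a tautology, O(archive_request) follows.
Premise 12, O(calibrate_sensor -> not archive_request), contraposes to O(archive_request -> not calibrate_sensor); with O(archive_request) we get O(not calibrate_sensor).
Premise 3, O(stand_down -> calibrate_sensor), contraposes to O(not calibrate_sensor -> not stand_down); with O(not calibrate_sensor) we get O(not stand_down).
Premise 1 is O(not reject_credential -> stand_down); contrapositively O(not stand_down -> reject_credential). Since O(not stand_down) holds, K gives O(reject_credential).
Premise 5 is O(ping_server -> not reject_credential); contrapositively O(reject_credential -> not ping_server). Since O(reject_credential) holds, K gives O(not ping_server).
Premise 6 is O(not audit_directive -> ping_server); contrapositively O(not ping_server -> audit_directive). Since O(not ping_server) holds, K gives O(audit_directive).
Applying K to premise 11 (O(audit_directive -> retain_transcript)) and O(audit_directive) yields O(retain_transcript).
So O(retain_transcript) holds — retain_transcript is obligatory. None of the other listed options is made obligatory by any chain of premises.

retain_transcript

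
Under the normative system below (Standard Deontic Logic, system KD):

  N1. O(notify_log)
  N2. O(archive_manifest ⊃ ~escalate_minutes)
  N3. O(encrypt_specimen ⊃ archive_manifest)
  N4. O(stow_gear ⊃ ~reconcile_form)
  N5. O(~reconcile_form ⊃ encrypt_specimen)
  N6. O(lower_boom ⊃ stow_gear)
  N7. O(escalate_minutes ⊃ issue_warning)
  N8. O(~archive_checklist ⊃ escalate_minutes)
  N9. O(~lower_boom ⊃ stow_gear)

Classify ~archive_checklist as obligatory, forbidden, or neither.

Forbidden

By case analysis on lower_boom: premise 6 gives O(lower_boom ⊃ stow_gear) and premise 9 gives O(~lower_boom ⊃ stow_gear), so O(stow_gear) either way.
Applying K to premise 4 (O(stow_gear ⊃ ~reconcile_form)) and O(stow_gear) yields O(~reconcile_form).
With premise 5, O(~reconcile_form ⊃ encrypt_specimen), the K-axiom yields O(encrypt_specimen).
From O(encrypt_specimen) and premise 3, O(encrypt_specimen ⊃ archive_manifest), we obtain O(archive_manifest).
Premise 2 is O(archive_manifest ⊃ ~escalate_minutes); since O(archive_manifest), deontic closure gives O(~escalate_minutes).
The contrapositive of premise 8 (O(~archive_checklist ⊃ escalate_minutes)) is O(~escalate_minutes ⊃ archive_checklist), and O(~escalate_minutes) is already established, so O(archive_checklist).
Premises 1, 7 do not contribute to this derivation.
Thus O(archive_checklist), which is F(~archive_checklist): ~archive_checklist is forbidden.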